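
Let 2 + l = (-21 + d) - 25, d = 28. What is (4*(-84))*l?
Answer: 6720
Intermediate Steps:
l = -20 (l = -2 + ((-21 + 28) - 25) = -2 + (7 - 25) = -2 - 18 = -20)
(4*(-84))*l = (4*(-84))*(-20) = -336*(-20) = 6720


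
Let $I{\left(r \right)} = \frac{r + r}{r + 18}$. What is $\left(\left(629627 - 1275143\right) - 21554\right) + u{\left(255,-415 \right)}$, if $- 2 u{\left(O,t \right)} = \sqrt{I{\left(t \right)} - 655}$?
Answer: $-667070 - \frac{i \sqrt{102904385}}{794} \approx -6.6707 \cdot 10^{5} - 12.776 i$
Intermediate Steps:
$I{\left(r \right)} = \frac{2 r}{18 + r}$
$u{\left(O,t \right)} = - \frac{\sqrt{-655 + \frac{2 t}{18 + t}}}{2}$ ($u{\left(O,t \right)} = - \frac{\sqrt{\frac{2 t}{18 + t} - 655}}{2} = - \frac{\sqrt{-655 + \frac{2 t}{18 + t}}}{2}$)
$\left(\left(629627 - 1275143\right) - 21554\right) + u{\left(255,-415 \right)} = \left(\left(629627 - 1275143\right) - 21554\right) - \frac{\sqrt{- \frac{11790 + 653 \left(-415\right)}{18 - 415}}}{2} = \left(-645516 - 21554\right) - \frac{\sqrt{- \frac{11790 - 270995}{-397}}}{2} = -667070 - \frac{\sqrt{\left(-1\right) \left(- \frac{1}{397}\right) \left(-259205\right)}}{2} = -667070 - \frac{\sqrt{- \frac{259205}{397}}}{2} = -667070 - \frac{\frac{1}{397} i \sqrt{102904385}}{2} = -667070 - \frac{i \sqrt{102904385}}{794}$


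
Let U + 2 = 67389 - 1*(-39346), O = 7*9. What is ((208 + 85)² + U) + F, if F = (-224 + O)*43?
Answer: 185659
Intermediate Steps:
O = 63
U = 106733 (U = -2 + (67389 - 1*(-39346)) = -2 + (67389 + 39346) = -2 + 106735 = 106733)
F = -6923 (F = (-224 + 63)*43 = -161*43 = -6923)
((208 + 85)² + U) + F = ((208 + 85)² + 106733) - 6923 = (293² + 106733) - 6923 = (85849 + 106733) - 6923 = 192582 - 6923 = 185659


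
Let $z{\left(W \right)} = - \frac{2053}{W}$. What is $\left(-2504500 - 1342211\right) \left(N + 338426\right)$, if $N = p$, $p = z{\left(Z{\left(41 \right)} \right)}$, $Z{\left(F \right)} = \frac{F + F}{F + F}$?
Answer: $-1293929719203$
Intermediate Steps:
$Z{\left(F \right)} = 1$ ($Z{\left(F \right)} = \frac{2 F}{2 F} = 2 F \frac{1}{2 F} = 1$)
$p = -2053$ ($p = - \frac{2053}{1} = \left(-2053\right) 1 = -2053$)
$N = -2053$
$\left(-2504500 - 1342211\right) \left(N + 338426\right) = \left(-2504500 - 1342211\right) \left(-2053 + 338426\right) = \left(-3846711\right) 336373 = -1293929719203$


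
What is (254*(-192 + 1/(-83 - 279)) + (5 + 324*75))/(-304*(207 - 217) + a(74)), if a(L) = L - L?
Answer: -442793/55024 ≈ -8.0473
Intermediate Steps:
a(L) = 0
(254*(-192 + 1/(-83 - 279)) + (5 + 324*75))/(-304*(207 - 217) + a(74)) = (254*(-192 + 1/(-83 - 279)) + (5 + 324*75))/(-304*(207 - 217) + 0) = (254*(-192 + 1/(-362)) + (5 + 24300))/(-304*(-10) + 0) = (254*(-192 - 1/362) + 24305)/(3040 + 0) = (254*(-69505/362) + 24305)/3040 = (-8827135/181 + 24305)*(1/3040) = -4427930/181*1/3040 = -442793/55024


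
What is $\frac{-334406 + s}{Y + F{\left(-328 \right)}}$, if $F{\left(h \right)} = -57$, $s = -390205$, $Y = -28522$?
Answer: $\frac{724611}{28579} \approx 25.355$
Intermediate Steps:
$\frac{-334406 + s}{Y + F{\left(-328 \right)}} = \frac{-334406 - 390205}{-28522 - 57} = - \frac{724611}{-28579} = \left(-724611\right) \left(- \frac{1}{28579}\right) = \frac{724611}{28579}$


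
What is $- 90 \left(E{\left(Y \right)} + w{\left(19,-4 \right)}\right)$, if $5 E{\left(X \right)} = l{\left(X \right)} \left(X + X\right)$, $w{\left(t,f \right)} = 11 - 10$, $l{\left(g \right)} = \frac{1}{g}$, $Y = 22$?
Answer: $-126$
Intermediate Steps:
$w{\left(t,f \right)} = 1$ ($w{\left(t,f \right)} = 11 - 10 = 1$)
$E{\left(X \right)} = \frac{2}{5}$ ($E{\left(X \right)} = \frac{\frac{1}{X} \left(X + X\right)}{5} = \frac{\frac{1}{X} 2 X}{5} = \frac{1}{5} \cdot 2 = \frac{2}{5}$)
$- 90 \left(E{\left(Y \right)} + w{\left(19,-4 \right)}\right) = - 90 \left(\frac{2}{5} + 1\right) = \left(-90\right) \frac{7}{5} = -126$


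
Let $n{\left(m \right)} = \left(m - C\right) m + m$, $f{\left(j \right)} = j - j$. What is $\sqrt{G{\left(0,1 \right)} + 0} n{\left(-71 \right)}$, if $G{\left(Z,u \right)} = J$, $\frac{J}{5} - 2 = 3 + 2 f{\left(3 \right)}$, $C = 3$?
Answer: $25915$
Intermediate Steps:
$f{\left(j \right)} = 0$
$J = 25$ ($J = 10 + 5 \left(3 + 2 \cdot 0\right) = 10 + 5 \left(3 + 0\right) = 10 + 5 \cdot 3 = 10 + 15 = 25$)
$G{\left(Z,u \right)} = 25$
$n{\left(m \right)} = m + m \left(-3 + m\right)$ ($n{\left(m \right)} = \left(m - 3\right) m + m = \left(-3 + m\right) m + m = m \left(-3 + m\right) + m = m + m \left(-3 + m\right)$)
$\sqrt{G{\left(0,1 \right)} + 0} n{\left(-71 \right)} = \sqrt{25 + 0} \left(- 71 \left(-2 - 71\right)\right) = \sqrt{25} \left(\left(-71\right) \left(-73\right)\right) = 5 \cdot 5183 = 25915$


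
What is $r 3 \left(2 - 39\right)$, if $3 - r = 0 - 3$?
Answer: $-666$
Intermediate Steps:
$r = 6$ ($r = 3 - \left(0 - 3\right) = 3 - -3 = 3 + 3 = 6$)
$r 3 \left(2 - 39\right) = 6 \cdot 3 \left(2 - 39\right) = 18 \left(-37\right) = -666$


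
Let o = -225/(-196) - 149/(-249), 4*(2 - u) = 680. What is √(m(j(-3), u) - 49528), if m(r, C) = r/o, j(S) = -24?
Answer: 2*I*√89967587681158/85229 ≈ 222.58*I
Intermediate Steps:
u = -168 (u = 2 - ¼*680 = 2 - 170 = -168)
o = 85229/48804 (o = -225*(-1/196) - 149*(-1/249) = 225/196 + 149/249 = 85229/48804 ≈ 1.7464)
m(r, C) = 48804*r/85229 (m(r, C) = r/(85229/48804) = r*(48804/85229) = 48804*r/85229)
√(m(j(-3), u) - 49528) = √((48804/85229)*(-24) - 49528) = √(-1171296/85229 - 49528) = √(-4222393208/85229) = 2*I*√89967587681158/85229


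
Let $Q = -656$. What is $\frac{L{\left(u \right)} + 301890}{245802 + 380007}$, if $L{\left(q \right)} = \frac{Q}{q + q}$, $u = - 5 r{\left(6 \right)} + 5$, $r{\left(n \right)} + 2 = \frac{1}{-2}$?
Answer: $\frac{10565494}{21903315} \approx 0.48237$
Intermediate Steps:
$r{\left(n \right)} = - \frac{5}{2}$ ($r{\left(n \right)} = -2 + \frac{1}{-2} = -2 - \frac{1}{2} = - \frac{5}{2}$)
$u = \frac{35}{2}$ ($u = \left(-5\right) \left(- \frac{5}{2}\right) + 5 = \frac{25}{2} + 5 = \frac{35}{2} \approx 17.5$)
$L{\left(q \right)} = - \frac{328}{q}$ ($L{\left(q \right)} = - \frac{656}{q + q} = - \frac{656}{2 q} = - 656 \frac{1}{2 q} = - \frac{328}{q}$)
$\frac{L{\left(u \right)} + 301890}{245802 + 380007} = \frac{- \frac{328}{\frac{35}{2}} + 301890}{245802 + 380007} = \frac{\left(-328\right) \frac{2}{35} + 301890}{625809} = \left(- \frac{656}{35} + 301890\right) \frac{1}{625809} = \frac{10565494}{35} \cdot \frac{1}{625809} = \frac{10565494}{21903315}$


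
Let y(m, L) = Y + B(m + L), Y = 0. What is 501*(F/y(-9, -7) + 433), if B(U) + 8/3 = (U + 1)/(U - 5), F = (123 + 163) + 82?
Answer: 5022525/41 ≈ 1.2250e+5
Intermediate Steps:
F = 368 (F = 286 + 82 = 368)
B(U) = -8/3 + (1 + U)/(-5 + U) (B(U) = -8/3 + (U + 1)/(U - 5) = -8/3 + (1 + U)/(-5 + U))
y(m, L) = (43 - 5*L - 5*m)/(3*(-5 + L + m)) (y(m, L) = 0 + (43 - 5*(m + L))/(3*(-5 + (m + L))) = 0 + (43 - 5*(L + m))/(3*(-5 + (L + m))) = 0 + (43 + (-5*L - 5*m))/(3*(-5 + L + m)) = 0 + (43 - 5*L - 5*m)/(3*(-5 + L + m)) = (43 - 5*L - 5*m)/(3*(-5 + L + m)))
501*(F/y(-9, -7) + 433) = 501*(368/(((43 - 5*(-7) - 5*(-9))/(3*(-5 - 7 - 9)))) + 433) = 501*(368/(((⅓)*(43 + 35 + 45)/(-21))) + 433) = 501*(368/(((⅓)*(-1/21)*123)) + 433) = 501*(368/(-41/21) + 433) = 501*(368*(-21/41) + 433) = 501*(-7728/41 + 433) = 501*(10025/41) = 5022525/41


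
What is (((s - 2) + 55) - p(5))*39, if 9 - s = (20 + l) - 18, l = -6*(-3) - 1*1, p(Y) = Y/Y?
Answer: 1638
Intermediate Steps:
p(Y) = 1
l = 17 (l = 18 - 1 = 17)
s = -10 (s = 9 - ((20 + 17) - 18) = 9 - (37 - 18) = 9 - 1*19 = 9 - 19 = -10)
(((s - 2) + 55) - p(5))*39 = (((-10 - 2) + 55) - 1*1)*39 = ((-12 + 55) - 1)*39 = (43 - 1)*39 = 42*39 = 1638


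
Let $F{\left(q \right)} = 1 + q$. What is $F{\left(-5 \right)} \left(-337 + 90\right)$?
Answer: $988$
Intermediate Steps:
$F{\left(-5 \right)} \left(-337 + 90\right) = \left(1 - 5\right) \left(-337 + 90\right) = \left(-4\right) \left(-247\right) = 988$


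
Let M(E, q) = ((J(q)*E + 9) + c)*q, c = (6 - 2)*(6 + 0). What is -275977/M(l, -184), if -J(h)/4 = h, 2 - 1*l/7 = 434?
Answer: -11999/17805048 ≈ -0.00067391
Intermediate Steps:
l = -3024 (l = 14 - 7*434 = 14 - 3038 = -3024)
J(h) = -4*h
c = 24 (c = 4*6 = 24)
M(E, q) = q*(33 - 4*E*q) (M(E, q) = (((-4*q)*E + 9) + 24)*q = ((-4*E*q + 9) + 24)*q = ((9 - 4*E*q) + 24)*q = (33 - 4*E*q)*q = q*(33 - 4*E*q))
-275977/M(l, -184) = -275977*(-1/(184*(33 - 4*(-3024)*(-184)))) = -275977*(-1/(184*(33 - 2225664))) = -275977/((-184*(-2225631))) = -275977/409516104 = -275977*1/409516104 = -11999/17805048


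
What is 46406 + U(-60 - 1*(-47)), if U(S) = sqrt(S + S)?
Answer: 46406 + I*sqrt(26) ≈ 46406.0 + 5.099*I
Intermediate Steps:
U(S) = sqrt(2)*sqrt(S) (U(S) = sqrt(2*S) = sqrt(2)*sqrt(S))
46406 + U(-60 - 1*(-47)) = 46406 + sqrt(2)*sqrt(-60 - 1*(-47)) = 46406 + sqrt(2)*sqrt(-60 + 47) = 46406 + sqrt(2)*sqrt(-13) = 46406 + sqrt(2)*(I*sqrt(13)) = 46406 + I*sqrt(26)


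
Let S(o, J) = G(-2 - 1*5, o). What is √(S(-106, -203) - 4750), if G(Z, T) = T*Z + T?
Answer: 11*I*√34 ≈ 64.141*I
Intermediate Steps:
G(Z, T) = T + T*Z
S(o, J) = -6*o (S(o, J) = o*(1 + (-2 - 1*5)) = o*(1 + (-2 - 5)) = o*(1 - 7) = o*(-6) = -6*o)
√(S(-106, -203) - 4750) = √(-6*(-106) - 4750) = √(636 - 4750) = √(-4114) = 11*I*√34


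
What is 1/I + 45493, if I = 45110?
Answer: 2052189231/45110 ≈ 45493.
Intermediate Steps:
1/I + 45493 = 1/45110 + 45493 = 2052189231/45110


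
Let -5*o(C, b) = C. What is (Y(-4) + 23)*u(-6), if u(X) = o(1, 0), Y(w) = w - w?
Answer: -23/5 ≈ -4.6000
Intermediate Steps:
Y(w) = 0
o(C, b) = -C/5
u(X) = -⅕ (u(X) = -⅕*1 = -⅕)
(Y(-4) + 23)*u(-6) = (0 + 23)*(-⅕) = 23*(-⅕) = -23/5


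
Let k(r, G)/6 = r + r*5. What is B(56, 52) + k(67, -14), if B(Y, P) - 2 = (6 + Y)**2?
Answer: 6258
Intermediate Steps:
B(Y, P) = 2 + (6 + Y)**2
k(r, G) = 36*r (k(r, G) = 6*(r + r*5) = 6*(r + 5*r) = 6*(6*r) = 36*r)
B(56, 52) + k(67, -14) = (2 + (6 + 56)**2) + 36*67 = (2 + 62**2) + 2412 = (2 + 3844) + 2412 = 3846 + 2412 = 6258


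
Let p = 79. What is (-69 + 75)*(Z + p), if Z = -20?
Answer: 354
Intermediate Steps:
(-69 + 75)*(Z + p) = (-69 + 75)*(-20 + 79) = 6*59 = 354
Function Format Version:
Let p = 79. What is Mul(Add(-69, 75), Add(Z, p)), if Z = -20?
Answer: 354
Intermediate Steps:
Mul(Add(-69, 75), Add(Z, p)) = Mul(Add(-69, 75), Add(-20, 79)) = Mul(6, 59) = 354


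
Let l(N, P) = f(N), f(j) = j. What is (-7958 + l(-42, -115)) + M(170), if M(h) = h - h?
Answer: -8000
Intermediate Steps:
M(h) = 0
l(N, P) = N
(-7958 + l(-42, -115)) + M(170) = (-7958 - 42) + 0 = -8000 + 0 = -8000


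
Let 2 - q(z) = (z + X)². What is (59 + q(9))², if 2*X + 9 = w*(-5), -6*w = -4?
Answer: 3636649/1296 ≈ 2806.1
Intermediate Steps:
w = ⅔ (w = -⅙*(-4) = ⅔ ≈ 0.66667)
X = -37/6 (X = -9/2 + ((⅔)*(-5))/2 = -9/2 + (½)*(-10/3) = -9/2 - 5/3 = -37/6 ≈ -6.1667)
q(z) = 2 - (-37/6 + z)² (q(z) = 2 - (z - 37/6)² = 2 - (-37/6 + z)²)
(59 + q(9))² = (59 + (2 - (-37 + 6*9)²/36))² = (59 + (2 - (-37 + 54)²/36))² = (59 + (2 - 1/36*17²))² = (59 + (2 - 1/36*289))² = (59 + (2 - 289/36))² = (59 - 217/36)² = (1907/36)² = 3636649/1296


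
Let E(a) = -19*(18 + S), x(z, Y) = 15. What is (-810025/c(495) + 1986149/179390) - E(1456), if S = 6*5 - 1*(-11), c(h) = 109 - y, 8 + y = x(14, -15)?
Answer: -31148996543/4574445 ≈ -6809.4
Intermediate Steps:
y = 7 (y = -8 + 15 = 7)
c(h) = 102 (c(h) = 109 - 1*7 = 109 - 7 = 102)
S = 41 (S = 30 + 11 = 41)
E(a) = -1121 (E(a) = -19*(18 + 41) = -19*59 = -1121)
(-810025/c(495) + 1986149/179390) - E(1456) = (-810025/102 + 1986149/179390) - 1*(-1121) = (-810025*1/102 + 1986149*(1/179390)) + 1121 = (-810025/102 + 1986149/179390) + 1121 = -36276949388/4574445 + 1121 = -31148996543/4574445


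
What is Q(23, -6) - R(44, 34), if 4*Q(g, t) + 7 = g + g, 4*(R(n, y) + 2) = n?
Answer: 3/4 ≈ 0.75000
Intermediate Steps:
R(n, y) = -2 + n/4
Q(g, t) = -7/4 + g/2 (Q(g, t) = -7/4 + (g + g)/4 = -7/4 + (2*g)/4 = -7/4 + g/2)
Q(23, -6) - R(44, 34) = (-7/4 + (1/2)*23) - (-2 + (1/4)*44) = (-7/4 + 23/2) - (-2 + 11) = 39/4 - 1*9 = 39/4 - 9 = 3/4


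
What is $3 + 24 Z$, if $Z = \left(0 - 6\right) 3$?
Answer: $-429$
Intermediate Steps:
$Z = -18$ ($Z = \left(-6\right) 3 = -18$)
$3 + 24 Z = 3 + 24 \left(-18\right) = 3 - 432 = -429$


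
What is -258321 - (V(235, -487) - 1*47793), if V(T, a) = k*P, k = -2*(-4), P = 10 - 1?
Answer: -210600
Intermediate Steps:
P = 9
k = 8
V(T, a) = 72 (V(T, a) = 8*9 = 72)
-258321 - (V(235, -487) - 1*47793) = -258321 - (72 - 1*47793) = -258321 - (72 - 47793) = -258321 - 1*(-47721) = -258321 + 47721 = -210600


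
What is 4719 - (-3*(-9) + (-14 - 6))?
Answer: 4712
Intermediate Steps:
4719 - (-3*(-9) + (-14 - 6)) = 4719 - (27 - 20) = 4719 - 1*7 = 4719 - 7 = 4712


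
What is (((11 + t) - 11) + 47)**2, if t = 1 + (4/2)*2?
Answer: 2704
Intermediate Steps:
t = 5 (t = 1 + (4*(1/2))*2 = 1 + 2*2 = 1 + 4 = 5)
(((11 + t) - 11) + 47)**2 = (((11 + 5) - 11) + 47)**2 = ((16 - 11) + 47)**2 = (5 + 47)**2 = 52**2 = 2704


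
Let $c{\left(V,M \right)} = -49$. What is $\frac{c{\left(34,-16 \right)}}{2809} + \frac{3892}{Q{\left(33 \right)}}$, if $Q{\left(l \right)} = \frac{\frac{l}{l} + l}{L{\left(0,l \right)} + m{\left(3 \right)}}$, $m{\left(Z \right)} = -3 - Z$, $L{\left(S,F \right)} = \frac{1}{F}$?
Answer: $- \frac{1076891347}{1575849} \approx -683.37$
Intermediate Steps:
$Q{\left(l \right)} = \frac{1 + l}{-6 + \frac{1}{l}}$ ($Q{\left(l \right)} = \frac{\frac{l}{l} + l}{\frac{1}{l} - 6} = \frac{1 + l}{\frac{1}{l} - 6} = \frac{1 + l}{-6 + \frac{1}{l}}$)
$\frac{c{\left(34,-16 \right)}}{2809} + \frac{3892}{Q{\left(33 \right)}} = - \frac{49}{2809} + \frac{3892}{\left(-1\right) 33 \frac{1}{-1 + 6 \cdot 33} \left(1 + 33\right)} = \left(-49\right) \frac{1}{2809} + \frac{3892}{\left(-1\right) 33 \frac{1}{-1 + 198} \cdot 34} = - \frac{49}{2809} + \frac{3892}{\left(-1\right) 33 \cdot \frac{1}{197} \cdot 34} = - \frac{49}{2809} + \frac{3892}{- \frac{1122}{197}} = - \frac{49}{2809} + 3892 \left(- \frac{197}{1122}\right) = - \frac{49}{2809} - \frac{383362}{561} = - \frac{1076891347}{1575849}$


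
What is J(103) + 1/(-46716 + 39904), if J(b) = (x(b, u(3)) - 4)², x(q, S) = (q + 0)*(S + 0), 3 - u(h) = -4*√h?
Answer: 4102574683/6812 + 251320*√3 ≈ 1.0376e+6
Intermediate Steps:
u(h) = 3 + 4*√h (u(h) = 3 - (-4)*√h = 3 + 4*√h)
x(q, S) = S*q (x(q, S) = q*S = S*q)
J(b) = (-4 + b*(3 + 4*√3))² (J(b) = ((3 + 4*√3)*b - 4)² = (b*(3 + 4*√3) - 4)² = (-4 + b*(3 + 4*√3))²)
J(103) + 1/(-46716 + 39904) = (-4 + 103*(3 + 4*√3))² + 1/(-46716 + 39904) = (-4 + (309 + 412*√3))² + 1/(-6812) = (305 + 412*√3)² - 1/6812 = -1/6812 + (305 + 412*√3)²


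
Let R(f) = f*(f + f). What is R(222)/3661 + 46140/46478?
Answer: 2375081022/85077979 ≈ 27.917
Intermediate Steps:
R(f) = 2*f**2 (R(f) = f*(2*f) = 2*f**2)
R(222)/3661 + 46140/46478 = (2*222**2)/3661 + 46140/46478 = (2*49284)*(1/3661) + 46140*(1/46478) = 98568*(1/3661) + 23070/23239 = 98568/3661 + 23070/23239 = 2375081022/85077979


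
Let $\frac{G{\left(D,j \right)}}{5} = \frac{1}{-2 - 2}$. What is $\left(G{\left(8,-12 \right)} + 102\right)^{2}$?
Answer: $\frac{162409}{16} \approx 10151.0$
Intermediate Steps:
$G{\left(D,j \right)} = - \frac{5}{4}$ ($G{\left(D,j \right)} = \frac{5}{-2 - 2} = \frac{5}{-4} = 5 \left(- \frac{1}{4}\right) = - \frac{5}{4}$)
$\left(G{\left(8,-12 \right)} + 102\right)^{2} = \left(- \frac{5}{4} + 102\right)^{2} = \left(\frac{403}{4}\right)^{2} = \frac{162409}{16}$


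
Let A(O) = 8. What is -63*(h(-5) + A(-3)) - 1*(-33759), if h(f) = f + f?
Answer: 33885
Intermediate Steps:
h(f) = 2*f
-63*(h(-5) + A(-3)) - 1*(-33759) = -63*(2*(-5) + 8) - 1*(-33759) = -63*(-10 + 8) + 33759 = -63*(-2) + 33759 = 126 + 33759 = 33885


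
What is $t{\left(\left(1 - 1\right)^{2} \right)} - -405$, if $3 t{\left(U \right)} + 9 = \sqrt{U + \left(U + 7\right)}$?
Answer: $402 + \frac{\sqrt{7}}{3} \approx 402.88$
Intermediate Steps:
$t{\left(U \right)} = -3 + \frac{\sqrt{7 + 2 U}}{3}$ ($t{\left(U \right)} = -3 + \frac{\sqrt{U + \left(U + 7\right)}}{3} = -3 + \frac{\sqrt{U + \left(7 + U\right)}}{3} = -3 + \frac{\sqrt{7 + 2 U}}{3}$)
$t{\left(\left(1 - 1\right)^{2} \right)} - -405 = \left(-3 + \frac{\sqrt{7 + 2 \left(1 - 1\right)^{2}}}{3}\right) - -405 = \left(-3 + \frac{\sqrt{7 + 2 \cdot 0^{2}}}{3}\right) + 405 = \left(-3 + \frac{\sqrt{7 + 2 \cdot 0}}{3}\right) + 405 = \left(-3 + \frac{\sqrt{7 + 0}}{3}\right) + 405 = \left(-3 + \frac{\sqrt{7}}{3}\right) + 405 = 402 + \frac{\sqrt{7}}{3}$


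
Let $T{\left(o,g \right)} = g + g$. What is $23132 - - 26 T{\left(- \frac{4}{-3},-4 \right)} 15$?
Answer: $20012$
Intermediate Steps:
$T{\left(o,g \right)} = 2 g$
$23132 - - 26 T{\left(- \frac{4}{-3},-4 \right)} 15 = 23132 - - 26 \cdot 2 \left(-4\right) 15 = 23132 - \left(-26\right) \left(-8\right) 15 = 23132 - 208 \cdot 15 = 23132 - 3120 = 20012$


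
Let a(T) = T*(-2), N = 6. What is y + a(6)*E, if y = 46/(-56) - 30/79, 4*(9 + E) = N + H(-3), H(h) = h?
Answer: 216331/2212 ≈ 97.799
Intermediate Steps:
a(T) = -2*T
E = -33/4 (E = -9 + (6 - 3)/4 = -9 + (¼)*3 = -9 + ¾ = -33/4 ≈ -8.2500)
y = -2657/2212 (y = 46*(-1/56) - 30*1/79 = -23/28 - 30/79 = -2657/2212 ≈ -1.2012)
y + a(6)*E = -2657/2212 - 2*6*(-33/4) = -2657/2212 - 12*(-33/4) = -2657/2212 + 99 = 216331/2212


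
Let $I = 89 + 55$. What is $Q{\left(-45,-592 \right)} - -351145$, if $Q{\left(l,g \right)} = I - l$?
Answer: $351334$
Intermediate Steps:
$I = 144$
$Q{\left(l,g \right)} = 144 - l$
$Q{\left(-45,-592 \right)} - -351145 = \left(144 - -45\right) - -351145 = \left(144 + 45\right) + 351145 = 189 + 351145 = 351334$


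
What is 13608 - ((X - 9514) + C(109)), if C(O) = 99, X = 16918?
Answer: 6105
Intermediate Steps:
13608 - ((X - 9514) + C(109)) = 13608 - ((16918 - 9514) + 99) = 13608 - (7404 + 99) = 13608 - 1*7503 = 13608 - 7503 = 6105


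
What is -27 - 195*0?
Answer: -27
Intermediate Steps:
-27 - 195*0 = -27 - 13*0 = -27 + 0 = -27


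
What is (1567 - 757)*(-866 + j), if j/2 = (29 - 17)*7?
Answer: -565380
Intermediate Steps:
j = 168 (j = 2*((29 - 17)*7) = 2*(12*7) = 2*84 = 168)
(1567 - 757)*(-866 + j) = (1567 - 757)*(-866 + 168) = 810*(-698) = -565380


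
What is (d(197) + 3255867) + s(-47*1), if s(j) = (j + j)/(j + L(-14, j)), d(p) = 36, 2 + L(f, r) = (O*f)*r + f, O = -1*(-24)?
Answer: 51212098193/15729 ≈ 3.2559e+6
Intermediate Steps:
O = 24
L(f, r) = -2 + f + 24*f*r (L(f, r) = -2 + ((24*f)*r + f) = -2 + (24*f*r + f) = -2 + (f + 24*f*r) = -2 + f + 24*f*r)
s(j) = 2*j/(-16 - 335*j) (s(j) = (j + j)/(j + (-2 - 14 + 24*(-14)*j)) = (2*j)/(j + (-2 - 14 - 336*j)) = (2*j)/(j + (-16 - 336*j)) = (2*j)/(-16 - 335*j) = 2*j/(-16 - 335*j))
(d(197) + 3255867) + s(-47*1) = (36 + 3255867) - 2*(-47*1)/(16 + 335*(-47*1)) = 3255903 - 2*(-47)/(16 + 335*(-47)) = 3255903 - 2*(-47)/(16 - 15745) = 3255903 - 2*(-47)/(-15729) = 3255903 - 2*(-47)*(-1/15729) = 3255903 - 94/15729 = 51212098193/15729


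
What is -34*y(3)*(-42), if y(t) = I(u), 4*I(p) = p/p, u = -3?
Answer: 357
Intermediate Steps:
I(p) = ¼ (I(p) = (p/p)/4 = (¼)*1 = ¼)
y(t) = ¼
-34*y(3)*(-42) = -34*¼*(-42) = -17/2*(-42) = 357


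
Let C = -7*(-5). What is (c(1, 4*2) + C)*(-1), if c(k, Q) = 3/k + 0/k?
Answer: -38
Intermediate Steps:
c(k, Q) = 3/k (c(k, Q) = 3/k + 0 = 3/k)
C = 35
(c(1, 4*2) + C)*(-1) = (3/1 + 35)*(-1) = (3*1 + 35)*(-1) = (3 + 35)*(-1) = 38*(-1) = -38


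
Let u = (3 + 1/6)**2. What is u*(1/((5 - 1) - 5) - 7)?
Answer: -722/9 ≈ -80.222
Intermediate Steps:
u = 361/36 (u = (3 + 1/6)**2 = (19/6)**2 = 361/36 ≈ 10.028)
u*(1/((5 - 1) - 5) - 7) = 361*(1/((5 - 1) - 5) - 7)/36 = 361*(1/(4 - 5) - 7)/36 = 361*(1/(-1) - 7)/36 = 361*(-1 - 7)/36 = (361/36)*(-8) = -722/9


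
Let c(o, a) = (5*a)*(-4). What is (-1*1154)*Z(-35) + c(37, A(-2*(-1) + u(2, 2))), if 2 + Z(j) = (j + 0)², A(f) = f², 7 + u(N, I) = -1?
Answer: -1412062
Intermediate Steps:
u(N, I) = -8 (u(N, I) = -7 - 1 = -8)
Z(j) = -2 + j² (Z(j) = -2 + (j + 0)² = -2 + j²)
c(o, a) = -20*a
(-1*1154)*Z(-35) + c(37, A(-2*(-1) + u(2, 2))) = (-1*1154)*(-2 + (-35)²) - 20*(-2*(-1) - 8)² = -1154*(-2 + 1225) - 20*(2 - 8)² = -1154*1223 - 20*(-6)² = -1411342 - 20*36 = -1411342 - 720 = -1412062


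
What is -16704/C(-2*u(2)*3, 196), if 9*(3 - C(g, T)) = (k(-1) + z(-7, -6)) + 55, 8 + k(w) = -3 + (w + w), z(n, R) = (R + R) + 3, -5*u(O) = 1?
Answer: 25056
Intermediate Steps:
u(O) = -1/5 (u(O) = -1/5*1 = -1/5)
z(n, R) = 3 + 2*R (z(n, R) = 2*R + 3 = 3 + 2*R)
k(w) = -11 + 2*w (k(w) = -8 + (-3 + (w + w)) = -8 + (-3 + 2*w) = -11 + 2*w)
C(g, T) = -2/3 (C(g, T) = 3 - (((-11 + 2*(-1)) + (3 + 2*(-6))) + 55)/9 = 3 - (((-11 - 2) + (3 - 12)) + 55)/9 = 3 - ((-13 - 9) + 55)/9 = 3 - (-22 + 55)/9 = 3 - 1/9*33 = 3 - 11/3 = -2/3)
-16704/C(-2*u(2)*3, 196) = -16704/(-2/3) = -16704*(-3/2) = 25056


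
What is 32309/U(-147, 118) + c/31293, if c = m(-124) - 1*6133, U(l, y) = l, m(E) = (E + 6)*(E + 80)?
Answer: -337061288/1533357 ≈ -219.82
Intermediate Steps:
m(E) = (6 + E)*(80 + E)
c = -941 (c = (480 + (-124)**2 + 86*(-124)) - 1*6133 = (480 + 15376 - 10664) - 6133 = 5192 - 6133 = -941)
32309/U(-147, 118) + c/31293 = 32309/(-147) - 941/31293 = 32309*(-1/147) - 941*1/31293 = -32309/147 - 941/31293 = -337061288/1533357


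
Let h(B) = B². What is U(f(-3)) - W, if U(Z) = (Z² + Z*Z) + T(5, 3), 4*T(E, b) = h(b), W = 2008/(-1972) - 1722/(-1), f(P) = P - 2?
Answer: -3290739/1972 ≈ -1668.7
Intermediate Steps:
f(P) = -2 + P
W = 848444/493 (W = 2008*(-1/1972) - 1722*(-1) = -502/493 + 1722 = 848444/493 ≈ 1721.0)
T(E, b) = b²/4
U(Z) = 9/4 + 2*Z² (U(Z) = (Z² + Z*Z) + (¼)*3² = (Z² + Z²) + (¼)*9 = 2*Z² + 9/4 = 9/4 + 2*Z²)
U(f(-3)) - W = (9/4 + 2*(-2 - 3)²) - 1*848444/493 = (9/4 + 2*(-5)²) - 848444/493 = (9/4 + 2*25) - 848444/493 = (9/4 + 50) - 848444/493 = 209/4 - 848444/493 = -3290739/1972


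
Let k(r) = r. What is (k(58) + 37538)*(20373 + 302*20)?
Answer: 993023148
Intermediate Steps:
(k(58) + 37538)*(20373 + 302*20) = (58 + 37538)*(20373 + 302*20) = 37596*(20373 + 6040) = 37596*26413 = 993023148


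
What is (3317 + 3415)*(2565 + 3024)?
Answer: 37625148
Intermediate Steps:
(3317 + 3415)*(2565 + 3024) = 6732*5589 = 37625148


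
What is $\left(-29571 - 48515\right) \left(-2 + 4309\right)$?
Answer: $-336316402$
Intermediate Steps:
$\left(-29571 - 48515\right) \left(-2 + 4309\right) = \left(-78086\right) 4307 = -336316402$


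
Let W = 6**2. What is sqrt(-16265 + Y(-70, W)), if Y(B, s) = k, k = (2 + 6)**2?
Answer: I*sqrt(16201) ≈ 127.28*I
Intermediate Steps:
W = 36
k = 64 (k = 8**2 = 64)
Y(B, s) = 64
sqrt(-16265 + Y(-70, W)) = sqrt(-16265 + 64) = sqrt(-16201) = I*sqrt(16201)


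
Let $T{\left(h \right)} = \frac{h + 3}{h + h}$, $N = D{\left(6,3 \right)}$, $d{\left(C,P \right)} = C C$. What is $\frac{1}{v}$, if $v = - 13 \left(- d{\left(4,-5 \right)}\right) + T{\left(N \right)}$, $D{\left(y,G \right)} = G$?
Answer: $\frac{1}{209} \approx 0.0047847$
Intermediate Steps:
$d{\left(C,P \right)} = C^{2}$
$N = 3$
$T{\left(h \right)} = \frac{3 + h}{2 h}$
$v = 209$ ($v = - 13 \left(- 4^{2}\right) + \frac{3 + 3}{2 \cdot 3} = - 13 \left(\left(-1\right) 16\right) + \frac{1}{2} \cdot \frac{1}{3} \cdot 6 = \left(-13\right) \left(-16\right) + 1 = 208 + 1 = 209$)
$\frac{1}{v} = \frac{1}{209}$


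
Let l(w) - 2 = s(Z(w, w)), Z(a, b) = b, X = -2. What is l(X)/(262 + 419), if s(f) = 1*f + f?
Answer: -2/681 ≈ -0.0029369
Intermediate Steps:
s(f) = 2*f (s(f) = f + f = 2*f)
l(w) = 2 + 2*w
l(X)/(262 + 419) = (2 + 2*(-2))/(262 + 419) = (2 - 4)/681 = -2*1/681 = -2/681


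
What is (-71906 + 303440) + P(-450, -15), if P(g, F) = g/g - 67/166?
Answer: 38434743/166 ≈ 2.3153e+5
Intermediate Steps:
P(g, F) = 99/166 (P(g, F) = 1 - 67*1/166 = 1 - 67/166 = 99/166)
(-71906 + 303440) + P(-450, -15) = (-71906 + 303440) + 99/166 = 231534 + 99/166 = 38434743/166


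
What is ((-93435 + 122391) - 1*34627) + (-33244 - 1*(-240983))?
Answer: 202068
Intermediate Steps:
((-93435 + 122391) - 1*34627) + (-33244 - 1*(-240983)) = (28956 - 34627) + (-33244 + 240983) = -5671 + 207739 = 202068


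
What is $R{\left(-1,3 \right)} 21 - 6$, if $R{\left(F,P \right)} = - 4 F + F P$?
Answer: $15$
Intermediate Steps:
$R{\left(-1,3 \right)} 21 - 6 = - (-4 + 3) 21 - 6 = \left(-1\right) \left(-1\right) 21 - 6 = 1 \cdot 21 - 6 = 21 - 6 = 15$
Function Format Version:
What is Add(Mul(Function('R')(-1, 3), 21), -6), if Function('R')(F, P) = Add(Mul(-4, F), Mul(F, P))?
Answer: 15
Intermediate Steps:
Add(Mul(Function('R')(-1, 3), 21), -6) = Add(Mul(Mul(-1, Add(-4, 3)), 21), -6) = Add(Mul(Mul(-1, -1), 21), -6) = Add(Mul(1, 21), -6) = Add(21, -6) = 15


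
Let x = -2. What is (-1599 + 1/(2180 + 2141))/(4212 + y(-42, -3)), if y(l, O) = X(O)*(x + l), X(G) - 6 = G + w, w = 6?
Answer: -3454639/8244468 ≈ -0.41902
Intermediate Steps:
X(G) = 12 + G (X(G) = 6 + (G + 6) = 6 + (6 + G) = 12 + G)
y(l, O) = (-2 + l)*(12 + O) (y(l, O) = (12 + O)*(-2 + l) = (-2 + l)*(12 + O))
(-1599 + 1/(2180 + 2141))/(4212 + y(-42, -3)) = (-1599 + 1/(2180 + 2141))/(4212 + (-2 - 42)*(12 - 3)) = (-1599 + 1/4321)/(4212 - 44*9) = (-1599 + 1/4321)/(4212 - 396) = -6909278/4321/3816 = -6909278/4321*1/3816 = -3454639/8244468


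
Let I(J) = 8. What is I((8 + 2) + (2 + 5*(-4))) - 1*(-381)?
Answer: 389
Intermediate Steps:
I((8 + 2) + (2 + 5*(-4))) - 1*(-381) = 8 - 1*(-381) = 8 + 381 = 389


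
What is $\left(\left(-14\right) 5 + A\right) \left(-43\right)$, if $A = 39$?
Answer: $1333$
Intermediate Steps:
$\left(\left(-14\right) 5 + A\right) \left(-43\right) = \left(\left(-14\right) 5 + 39\right) \left(-43\right) = \left(-70 + 39\right) \left(-43\right) = \left(-31\right) \left(-43\right) = 1333$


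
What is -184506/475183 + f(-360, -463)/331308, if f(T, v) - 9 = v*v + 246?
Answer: 10214340586/39357982341 ≈ 0.25952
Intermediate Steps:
f(T, v) = 255 + v² (f(T, v) = 9 + (v*v + 246) = 9 + (v² + 246) = 9 + (246 + v²) = 255 + v²)
-184506/475183 + f(-360, -463)/331308 = -184506/475183 + (255 + (-463)²)/331308 = -184506*1/475183 + (255 + 214369)*(1/331308) = -184506/475183 + 214624*(1/331308) = -184506/475183 + 53656/82827 = 10214340586/39357982341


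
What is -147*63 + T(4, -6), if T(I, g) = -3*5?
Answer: -9276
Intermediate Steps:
T(I, g) = -15
-147*63 + T(4, -6) = -147*63 - 15 = -9261 - 15 = -9276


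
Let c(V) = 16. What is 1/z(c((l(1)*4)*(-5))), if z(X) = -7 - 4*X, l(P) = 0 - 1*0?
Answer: -1/71 ≈ -0.014085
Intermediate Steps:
l(P) = 0 (l(P) = 0 + 0 = 0)
1/z(c((l(1)*4)*(-5))) = 1/(-7 - 4*16) = 1/(-7 - 64) = 1/(-71) = -1/71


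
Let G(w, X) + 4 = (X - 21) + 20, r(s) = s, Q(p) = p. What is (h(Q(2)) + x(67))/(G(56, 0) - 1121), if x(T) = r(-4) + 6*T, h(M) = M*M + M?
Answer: -202/563 ≈ -0.35879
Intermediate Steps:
h(M) = M + M² (h(M) = M² + M = M + M²)
G(w, X) = -5 + X (G(w, X) = -4 + ((X - 21) + 20) = -4 + ((-21 + X) + 20) = -4 + (-1 + X) = -5 + X)
x(T) = -4 + 6*T
(h(Q(2)) + x(67))/(G(56, 0) - 1121) = (2*(1 + 2) + (-4 + 6*67))/((-5 + 0) - 1121) = (2*3 + (-4 + 402))/(-5 - 1121) = (6 + 398)/(-1126) = 404*(-1/1126) = -202/563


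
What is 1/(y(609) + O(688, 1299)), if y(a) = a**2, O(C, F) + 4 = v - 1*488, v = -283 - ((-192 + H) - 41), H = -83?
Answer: 1/370422 ≈ 2.6996e-6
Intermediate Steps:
v = 33 (v = -283 - ((-192 - 83) - 41) = -283 - (-275 - 41) = -283 - 1*(-316) = -283 + 316 = 33)
O(C, F) = -459 (O(C, F) = -4 + (33 - 1*488) = -4 + (33 - 488) = -4 - 455 = -459)
1/(y(609) + O(688, 1299)) = 1/(609**2 - 459) = 1/(370881 - 459) = 1/370422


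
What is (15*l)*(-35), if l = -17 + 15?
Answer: 1050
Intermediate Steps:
l = -2
(15*l)*(-35) = (15*(-2))*(-35) = -30*(-35) = 1050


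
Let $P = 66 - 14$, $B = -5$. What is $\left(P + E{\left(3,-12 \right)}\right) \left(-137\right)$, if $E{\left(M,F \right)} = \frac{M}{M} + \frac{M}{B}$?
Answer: $- \frac{35894}{5} \approx -7178.8$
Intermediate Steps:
$E{\left(M,F \right)} = 1 - \frac{M}{5}$ ($E{\left(M,F \right)} = \frac{M}{M} + \frac{M}{-5} = 1 + M \left(- \frac{1}{5}\right) = 1 - \frac{M}{5}$)
$P = 52$ ($P = 66 - 14 = 52$)
$\left(P + E{\left(3,-12 \right)}\right) \left(-137\right) = \left(52 + \left(1 - \frac{3}{5}\right)\right) \left(-137\right) = \left(52 + \frac{2}{5}\right) \left(-137\right) = \frac{262}{5} \left(-137\right) = - \frac{35894}{5}$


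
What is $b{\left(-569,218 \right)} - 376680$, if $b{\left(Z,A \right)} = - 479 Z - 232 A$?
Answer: $-154705$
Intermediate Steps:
$b{\left(-569,218 \right)} - 376680 = \left(\left(-479\right) \left(-569\right) - 50576\right) - 376680 = \left(272551 - 50576\right) - 376680 = 221975 - 376680 = -154705$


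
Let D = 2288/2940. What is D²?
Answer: 327184/540225 ≈ 0.60564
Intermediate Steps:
D = 572/735 (D = 2288*(1/2940) = 572/735 ≈ 0.77823)
D² = (572/735)² = 327184/540225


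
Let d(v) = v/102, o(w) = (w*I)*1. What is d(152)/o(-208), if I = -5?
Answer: 19/13260 ≈ 0.0014329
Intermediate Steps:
o(w) = -5*w (o(w) = (w*(-5))*1 = -5*w*1 = -5*w)
d(v) = v/102 (d(v) = v*(1/102) = v/102)
d(152)/o(-208) = ((1/102)*152)/((-5*(-208))) = (76/51)/1040 = (76/51)*(1/1040) = 19/13260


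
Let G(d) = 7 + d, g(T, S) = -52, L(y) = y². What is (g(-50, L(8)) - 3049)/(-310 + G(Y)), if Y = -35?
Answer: 3101/338 ≈ 9.1746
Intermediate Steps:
(g(-50, L(8)) - 3049)/(-310 + G(Y)) = (-52 - 3049)/(-310 + (7 - 35)) = -3101/(-310 - 28) = -3101/(-338) = -3101*(-1/338) = 3101/338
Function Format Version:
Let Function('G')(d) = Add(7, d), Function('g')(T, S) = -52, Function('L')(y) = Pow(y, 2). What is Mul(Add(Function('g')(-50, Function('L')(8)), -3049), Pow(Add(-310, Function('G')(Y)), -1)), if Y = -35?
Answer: Rational(3101, 338) ≈ 9.1746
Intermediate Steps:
Mul(Add(Function('g')(-50, Function('L')(8)), -3049), Pow(Add(-310, Function('G')(Y)), -1)) = Mul(Add(-52, -3049), Pow(Add(-310, Add(7, -35)), -1)) = Mul(-3101, Pow(Add(-310, -28), -1)) = Mul(-3101, Pow(-338, -1)) = Mul(-3101, Rational(-1, 338)) = Rational(3101, 338)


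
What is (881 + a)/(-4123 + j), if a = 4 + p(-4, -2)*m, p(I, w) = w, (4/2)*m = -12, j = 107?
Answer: -897/4016 ≈ -0.22336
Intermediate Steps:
m = -6 (m = (1/2)*(-12) = -6)
a = 16 (a = 4 - 2*(-6) = 4 + 12 = 16)
(881 + a)/(-4123 + j) = (881 + 16)/(-4123 + 107) = 897/(-4016) = 897*(-1/4016) = -897/4016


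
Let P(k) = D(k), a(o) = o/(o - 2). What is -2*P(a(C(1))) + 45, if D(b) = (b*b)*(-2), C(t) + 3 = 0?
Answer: 1161/25 ≈ 46.440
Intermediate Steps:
C(t) = -3 (C(t) = -3 + 0 = -3)
D(b) = -2*b**2 (D(b) = b**2*(-2) = -2*b**2)
a(o) = o/(-2 + o)
P(k) = -2*k**2
-2*P(a(C(1))) + 45 = -(-4)*(-3/(-2 - 3))**2 + 45 = -(-4)*(-3/(-5))**2 + 45 = -(-4)*(-3*(-1/5))**2 + 45 = -(-4)*(3/5)**2 + 45 = -(-4)*9/25 + 45 = -2*(-18/25) + 45 = 36/25 + 45 = 1161/25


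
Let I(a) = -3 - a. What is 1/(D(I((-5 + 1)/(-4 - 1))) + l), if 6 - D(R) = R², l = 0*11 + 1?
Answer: -25/186 ≈ -0.13441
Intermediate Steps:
l = 1 (l = 0 + 1 = 1)
D(R) = 6 - R²
1/(D(I((-5 + 1)/(-4 - 1))) + l) = 1/((6 - (-3 - (-5 + 1)/(-4 - 1))²) + 1) = 1/((6 - (-3 - (-4)/(-5))²) + 1) = 1/((6 - (-3 - (-4)*(-1)/5)²) + 1) = 1/((6 - (-3 - 1*⅘)²) + 1) = 1/((6 - (-3 - ⅘)²) + 1) = 1/((6 - (-19/5)²) + 1) = 1/((6 - 1*361/25) + 1) = 1/((6 - 361/25) + 1) = 1/(-211/25 + 1) = 1/(-186/25) = -25/186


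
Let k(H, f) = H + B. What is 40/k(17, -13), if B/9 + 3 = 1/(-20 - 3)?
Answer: -920/239 ≈ -3.8494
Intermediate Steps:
B = -630/23 (B = -27 + 9/(-20 - 3) = -27 + 9/(-23) = -27 + 9*(-1/23) = -27 - 9/23 = -630/23 ≈ -27.391)
k(H, f) = -630/23 + H (k(H, f) = H - 630/23 = -630/23 + H)
40/k(17, -13) = 40/(-630/23 + 17) = 40/(-239/23) = 40*(-23/239) = -920/239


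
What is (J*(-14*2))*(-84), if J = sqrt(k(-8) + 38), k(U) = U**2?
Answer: 2352*sqrt(102) ≈ 23754.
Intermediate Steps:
J = sqrt(102) (J = sqrt((-8)**2 + 38) = sqrt(64 + 38) = sqrt(102) ≈ 10.100)
(J*(-14*2))*(-84) = (sqrt(102)*(-14*2))*(-84) = (sqrt(102)*(-28))*(-84) = -28*sqrt(102)*(-84) = 2352*sqrt(102)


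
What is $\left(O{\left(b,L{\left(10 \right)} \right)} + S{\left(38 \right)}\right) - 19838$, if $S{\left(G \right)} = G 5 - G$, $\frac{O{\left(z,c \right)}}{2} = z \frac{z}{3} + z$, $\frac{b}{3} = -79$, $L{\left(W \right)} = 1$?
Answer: $17286$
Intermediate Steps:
$b = -237$ ($b = 3 \left(-79\right) = -237$)
$O{\left(z,c \right)} = 2 z + \frac{2 z^{2}}{3}$ ($O{\left(z,c \right)} = 2 \left(z \frac{z}{3} + z\right) = 2 \left(\frac{z^{2}}{3} + z\right) = 2 \left(z + \frac{z^{2}}{3}\right) = 2 z + \frac{2 z^{2}}{3}$)
$S{\left(G \right)} = 4 G$ ($S{\left(G \right)} = 5 G - G = 4 G$)
$\left(O{\left(b,L{\left(10 \right)} \right)} + S{\left(38 \right)}\right) - 19838 = \left(\frac{2}{3} \left(-237\right) \left(3 - 237\right) + 4 \cdot 38\right) - 19838 = \left(\frac{2}{3} \left(-237\right) \left(-234\right) + 152\right) - 19838 = \left(36972 + 152\right) - 19838 = 37124 - 19838 = 17286$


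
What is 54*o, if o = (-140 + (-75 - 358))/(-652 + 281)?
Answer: 30942/371 ≈ 83.402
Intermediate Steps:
o = 573/371 (o = (-140 - 433)/(-371) = -573*(-1/371) = 573/371 ≈ 1.5445)
54*o = 54*(573/371) = 30942/371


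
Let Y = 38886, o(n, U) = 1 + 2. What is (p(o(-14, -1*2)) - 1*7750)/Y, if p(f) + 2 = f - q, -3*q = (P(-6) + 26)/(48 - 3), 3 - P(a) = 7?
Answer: -1046093/5249610 ≈ -0.19927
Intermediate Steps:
o(n, U) = 3
P(a) = -4 (P(a) = 3 - 1*7 = 3 - 7 = -4)
q = -22/135 (q = -(-4 + 26)/(3*(48 - 3)) = -22/(3*45) = -⅓*22/45 = -22/135 ≈ -0.16296)
p(f) = -248/135 + f (p(f) = -2 + (f - 1*(-22/135)) = -2 + (f + 22/135) = -2 + (22/135 + f) = -248/135 + f)
(p(o(-14, -1*2)) - 1*7750)/Y = ((-248/135 + 3) - 1*7750)/38886 = (157/135 - 7750)*(1/38886) = -1046093/135*1/38886 = -1046093/5249610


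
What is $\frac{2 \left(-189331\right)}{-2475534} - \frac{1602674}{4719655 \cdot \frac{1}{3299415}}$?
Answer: $- \frac{1309034136769171753}{1168366642077} \approx -1.1204 \cdot 10^{6}$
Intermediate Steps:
$\frac{2 \left(-189331\right)}{-2475534} - \frac{1602674}{4719655 \cdot \frac{1}{3299415}} = \left(-378662\right) \left(- \frac{1}{2475534}\right) - \frac{1602674}{4719655 \cdot \frac{1}{3299415}} = \frac{189331}{1237767} - \frac{1602674}{\frac{943931}{659883}} = \frac{189331}{1237767} - \frac{1057577327142}{943931} = - \frac{1309034136769171753}{1168366642077}$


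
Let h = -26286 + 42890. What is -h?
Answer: -16604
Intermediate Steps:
h = 16604
-h = -1*16604 = -16604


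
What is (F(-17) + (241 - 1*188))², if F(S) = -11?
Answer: 1764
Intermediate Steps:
(F(-17) + (241 - 1*188))² = (-11 + (241 - 1*188))² = (-11 + (241 - 188))² = (-11 + 53)² = 42² = 1764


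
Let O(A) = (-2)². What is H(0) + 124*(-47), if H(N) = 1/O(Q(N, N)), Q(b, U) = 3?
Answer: -23311/4 ≈ -5827.8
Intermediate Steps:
O(A) = 4
H(N) = ¼ (H(N) = 1/4 = ¼)
H(0) + 124*(-47) = ¼ + 124*(-47) = ¼ - 5828 = -23311/4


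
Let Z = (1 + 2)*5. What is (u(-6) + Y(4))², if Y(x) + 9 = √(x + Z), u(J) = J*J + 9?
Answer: (36 + √19)² ≈ 1628.8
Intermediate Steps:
u(J) = 9 + J² (u(J) = J² + 9 = 9 + J²)
Z = 15 (Z = 3*5 = 15)
Y(x) = -9 + √(15 + x) (Y(x) = -9 + √(x + 15) = -9 + √(15 + x))
(u(-6) + Y(4))² = ((9 + (-6)²) + (-9 + √(15 + 4)))² = ((9 + 36) + (-9 + √19))² = (45 + (-9 + √19))² = (36 + √19)²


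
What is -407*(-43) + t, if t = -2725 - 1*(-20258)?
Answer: 35034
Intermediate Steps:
t = 17533 (t = -2725 + 20258 = 17533)
-407*(-43) + t = -407*(-43) + 17533 = -1*(-17501) + 17533 = 17501 + 17533 = 35034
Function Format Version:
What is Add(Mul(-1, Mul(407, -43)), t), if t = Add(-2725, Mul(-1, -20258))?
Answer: 35034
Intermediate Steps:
t = 17533 (t = Add(-2725, 20258) = 17533)
Add(Mul(-1, Mul(407, -43)), t) = Add(Mul(-1, Mul(407, -43)), 17533) = Add(Mul(-1, -17501), 17533) = Add(17501, 17533) = 35034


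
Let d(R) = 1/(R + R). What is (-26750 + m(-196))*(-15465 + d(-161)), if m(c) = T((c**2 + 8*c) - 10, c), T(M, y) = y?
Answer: 67091915763/161 ≈ 4.1672e+8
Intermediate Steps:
m(c) = c
d(R) = 1/(2*R)
(-26750 + m(-196))*(-15465 + d(-161)) = (-26750 - 196)*(-15465 + (1/2)/(-161)) = -26946*(-15465 + (1/2)*(-1/161)) = -26946*(-15465 - 1/322) = -26946*(-4979731/322) = 67091915763/161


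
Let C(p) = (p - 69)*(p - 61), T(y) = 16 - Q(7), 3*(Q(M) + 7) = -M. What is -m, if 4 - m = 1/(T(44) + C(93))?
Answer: -9517/2380 ≈ -3.9987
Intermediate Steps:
Q(M) = -7 - M/3 (Q(M) = -7 + (-M)/3 = -7 - M/3)
T(y) = 76/3 (T(y) = 16 - (-7 - ⅓*7) = 16 - (-7 - 7/3) = 16 - 1*(-28/3) = 16 + 28/3 = 76/3)
C(p) = (-69 + p)*(-61 + p)
m = 9517/2380 (m = 4 - 1/(76/3 + (4209 + 93² - 130*93)) = 4 - 1/(76/3 + (4209 + 8649 - 12090)) = 4 - 1/(76/3 + 768) = 4 - 1/2380/3 = 4 - 1*3/2380 = 4 - 3/2380 = 9517/2380 ≈ 3.9987)
-m = -1*9517/2380 = -9517/2380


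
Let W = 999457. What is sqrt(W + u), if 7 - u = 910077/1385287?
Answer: 13*sqrt(11349054537824693)/1385287 ≈ 999.73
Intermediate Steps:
u = 8786932/1385287 (u = 7 - 910077/1385287 = 8786932/1385287 ≈ 6.3430)
sqrt(W + u) = sqrt(999457 + 8786932/1385287) = sqrt(1384543576091/1385287) = 13*sqrt(11349054537824693)/1385287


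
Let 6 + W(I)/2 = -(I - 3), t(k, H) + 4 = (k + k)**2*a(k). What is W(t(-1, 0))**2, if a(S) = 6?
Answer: 2116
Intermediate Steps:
t(k, H) = -4 + 24*k**2 (t(k, H) = -4 + (k + k)**2*6 = -4 + (2*k)**2*6 = -4 + (4*k**2)*6 = -4 + 24*k**2)
W(I) = -6 - 2*I (W(I) = -12 + 2*(-(I - 3)) = -12 + 2*(-(-3 + I)) = -12 + 2*(3 - I) = -12 + (6 - 2*I) = -6 - 2*I)
W(t(-1, 0))**2 = (-6 - 2*(-4 + 24*(-1)**2))**2 = (-6 - 2*(-4 + 24*1))**2 = (-6 - 2*(-4 + 24))**2 = (-6 - 2*20)**2 = (-6 - 40)**2 = (-46)**2 = 2116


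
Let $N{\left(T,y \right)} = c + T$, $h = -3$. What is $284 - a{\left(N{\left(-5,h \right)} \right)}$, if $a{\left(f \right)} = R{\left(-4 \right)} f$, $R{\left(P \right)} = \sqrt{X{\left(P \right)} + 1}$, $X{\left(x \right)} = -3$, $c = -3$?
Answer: $284 + 8 i \sqrt{2} \approx 284.0 + 11.314 i$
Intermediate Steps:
$R{\left(P \right)} = i \sqrt{2}$ ($R{\left(P \right)} = \sqrt{-3 + 1} = \sqrt{-2} = i \sqrt{2}$)
$N{\left(T,y \right)} = -3 + T$
$a{\left(f \right)} = i f \sqrt{2}$ ($a{\left(f \right)} = i \sqrt{2} f = i f \sqrt{2}$)
$284 - a{\left(N{\left(-5,h \right)} \right)} = 284 - i \left(-3 - 5\right) \sqrt{2} = 284 - i \left(-8\right) \sqrt{2} = 284 - - 8 i \sqrt{2} = 284 + 8 i \sqrt{2}$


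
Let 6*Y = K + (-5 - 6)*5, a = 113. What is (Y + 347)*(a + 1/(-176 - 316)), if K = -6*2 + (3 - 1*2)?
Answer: 1556660/41 ≈ 37967.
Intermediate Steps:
K = -11 (K = -12 + (3 - 2) = -12 + 1 = -11)
Y = -11 (Y = (-11 + (-5 - 6)*5)/6 = (-11 - 11*5)/6 = (-11 - 55)/6 = (⅙)*(-66) = -11)
(Y + 347)*(a + 1/(-176 - 316)) = (-11 + 347)*(113 + 1/(-176 - 316)) = 336*(113 + 1/(-492)) = 336*(113 - 1/492) = 336*(55595/492) = 1556660/41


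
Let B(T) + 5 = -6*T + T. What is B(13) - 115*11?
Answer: -1335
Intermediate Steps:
B(T) = -5 - 5*T (B(T) = -5 + (-6*T + T) = -5 - 5*T)
B(13) - 115*11 = (-5 - 5*13) - 115*11 = (-5 - 65) - 1265 = -70 - 1265 = -1335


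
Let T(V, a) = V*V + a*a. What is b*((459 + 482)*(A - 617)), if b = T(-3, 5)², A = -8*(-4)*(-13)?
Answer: -1123693268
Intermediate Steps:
T(V, a) = V² + a²
A = -416 (A = 32*(-13) = -416)
b = 1156 (b = ((-3)² + 5²)² = (9 + 25)² = 34² = 1156)
b*((459 + 482)*(A - 617)) = 1156*((459 + 482)*(-416 - 617)) = 1156*(941*(-1033)) = 1156*(-972053) = -1123693268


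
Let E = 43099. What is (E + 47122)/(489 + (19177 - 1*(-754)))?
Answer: 90221/20420 ≈ 4.4183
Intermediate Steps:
(E + 47122)/(489 + (19177 - 1*(-754))) = (43099 + 47122)/(489 + (19177 - 1*(-754))) = 90221/(489 + (19177 + 754)) = 90221/(489 + 19931) = 90221/20420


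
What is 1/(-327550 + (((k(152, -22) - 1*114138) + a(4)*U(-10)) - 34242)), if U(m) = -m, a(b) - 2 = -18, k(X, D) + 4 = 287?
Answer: -1/475807 ≈ -2.1017e-6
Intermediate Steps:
k(X, D) = 283 (k(X, D) = -4 + 287 = 283)
a(b) = -16 (a(b) = 2 - 18 = -16)
1/(-327550 + (((k(152, -22) - 1*114138) + a(4)*U(-10)) - 34242)) = 1/(-327550 + (((283 - 1*114138) - (-16)*(-10)) - 34242)) = 1/(-327550 + (((283 - 114138) - 16*10) - 34242)) = 1/(-327550 + ((-113855 - 160) - 34242)) = 1/(-327550 + (-114015 - 34242)) = 1/(-327550 - 148257) = 1/(-475807) = -1/475807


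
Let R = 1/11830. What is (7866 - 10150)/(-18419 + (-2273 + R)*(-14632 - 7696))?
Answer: -13509860/300086423211 ≈ -4.5020e-5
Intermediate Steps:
R = 1/11830 ≈ 8.4531e-5
(7866 - 10150)/(-18419 + (-2273 + R)*(-14632 - 7696)) = (7866 - 10150)/(-18419 + (-2273 + 1/11830)*(-14632 - 7696)) = -2284/(-18419 - 26889589/11830*(-22328)) = -2284/(-18419 + 300195371596/5915) = -2284/300086423211/5915 = -2284*5915/300086423211 = -13509860/300086423211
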